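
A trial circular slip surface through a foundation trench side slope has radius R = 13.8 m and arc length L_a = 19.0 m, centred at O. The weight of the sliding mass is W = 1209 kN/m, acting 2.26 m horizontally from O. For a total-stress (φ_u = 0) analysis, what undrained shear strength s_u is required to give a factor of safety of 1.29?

FS = s_u·L_a·R / (W·d), so s_u = FS·W·d / (L_a·R).
s_u = 1.29·1209·2.26 / (19.00·13.8) = 3524.7 / 262.20 = 13.44 kPa

s_u = 13.4 kPa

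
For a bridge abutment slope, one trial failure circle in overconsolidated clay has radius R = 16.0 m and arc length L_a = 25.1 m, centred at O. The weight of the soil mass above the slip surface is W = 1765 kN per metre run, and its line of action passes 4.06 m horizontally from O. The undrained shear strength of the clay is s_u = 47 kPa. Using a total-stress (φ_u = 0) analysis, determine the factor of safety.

FS = 2.63

Taking moments about the centre O, the resisting moment is provided by the undrained shear strength acting along the arc:
M_R = s_u·L_a·R = 47·25.10·16.0 = 18875.2 kN·m/m
M_D = W·d = 1765·4.06 = 7165.9 kN·m/m
FS = M_R / M_D = 18875.2 / 7165.9 = 2.634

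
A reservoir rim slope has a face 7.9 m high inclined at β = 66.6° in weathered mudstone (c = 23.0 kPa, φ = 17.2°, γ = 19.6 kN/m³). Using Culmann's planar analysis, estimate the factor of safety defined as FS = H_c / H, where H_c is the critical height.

FS = 1.49

H_c = (4c/γ) · sinβ cosφ / [1 − cos(β − φ)]
    = (4·23.0/19.6) · sin66.6°·cos17.2° / [1 − cos49.4°]
    = 4.694 · 0.8767 / 0.3492 = 11.78 m
FS = H_c / H = 11.78 / 7.9 = 1.492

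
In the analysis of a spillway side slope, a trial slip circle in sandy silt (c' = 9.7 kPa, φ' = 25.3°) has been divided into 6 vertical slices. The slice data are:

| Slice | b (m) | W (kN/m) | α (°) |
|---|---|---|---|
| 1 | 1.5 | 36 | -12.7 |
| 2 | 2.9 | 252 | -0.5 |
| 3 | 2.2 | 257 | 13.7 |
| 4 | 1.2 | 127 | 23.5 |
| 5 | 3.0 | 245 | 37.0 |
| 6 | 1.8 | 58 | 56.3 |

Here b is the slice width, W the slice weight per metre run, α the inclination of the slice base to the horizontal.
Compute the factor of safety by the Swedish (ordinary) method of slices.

Ordinary method of slices: FS = Σ[c'·Δl_i + (W_i cosα_i)·tanφ'] / Σ W_i sinα_i, with Δl_i = b_i / cosα_i.
Slice 1: Δl = 1.5/cos(-12.7°) = 1.538 m; N'_1 = 36·cos(-12.7°) = 35.1; c'Δl = 14.91; W sinα = -7.9
Slice 2: Δl = 2.9/cos(-0.5°) = 2.900 m; N'_2 = 252·cos(-0.5°) = 252.0; c'Δl = 28.13; W sinα = -2.2
Slice 3: Δl = 2.2/cos13.7° = 2.264 m; N'_3 = 257·cos13.7° = 249.7; c'Δl = 21.96; W sinα = 60.9
Slice 4: Δl = 1.2/cos23.5° = 1.309 m; N'_4 = 127·cos23.5° = 116.5; c'Δl = 12.69; W sinα = 50.6
Slice 5: Δl = 3.0/cos37.0° = 3.756 m; N'_5 = 245·cos37.0° = 195.7; c'Δl = 36.44; W sinα = 147.4
Slice 6: Δl = 1.8/cos56.3° = 3.244 m; N'_6 = 58·cos56.3° = 32.2; c'Δl = 31.47; W sinα = 48.3
Σc'Δl = 145.6 kN/m; ΣN' = 881.1 kN/m; ΣW sinα = 297.1 kN/m
Resisting = 145.6 + 881.1·tan25.3° = 145.6 + 416.5 = 562.1 kN/m
FS = 562.1 / 297.1 = 1.892

FS = 1.89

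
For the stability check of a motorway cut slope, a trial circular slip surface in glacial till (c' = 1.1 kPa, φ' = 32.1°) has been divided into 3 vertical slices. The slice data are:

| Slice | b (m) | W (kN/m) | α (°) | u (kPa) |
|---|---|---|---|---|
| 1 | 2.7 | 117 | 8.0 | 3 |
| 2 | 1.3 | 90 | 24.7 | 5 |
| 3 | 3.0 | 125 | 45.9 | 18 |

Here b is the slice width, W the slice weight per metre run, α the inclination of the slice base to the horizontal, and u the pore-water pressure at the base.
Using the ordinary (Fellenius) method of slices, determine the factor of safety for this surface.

Ordinary method of slices: FS = Σ[c'·Δl_i + (W_i cosα_i − u_i·Δl_i)·tanφ'] / Σ W_i sinα_i, with Δl_i = b_i / cosα_i.
Slice 1: Δl = 2.7/cos8.0° = 2.727 m; N'_1 = 117·cos8.0° − 3·2.727 = 107.7; c'Δl = 3.00; W sinα = 16.3
Slice 2: Δl = 1.3/cos24.7° = 1.431 m; N'_2 = 90·cos24.7° − 5·1.431 = 74.6; c'Δl = 1.57; W sinα = 37.6
Slice 3: Δl = 3.0/cos45.9° = 4.311 m; N'_3 = 125·cos45.9° − 18·4.311 = 9.4; c'Δl = 4.74; W sinα = 89.8
Σc'Δl = 9.3 kN/m; ΣN' = 191.7 kN/m; ΣW sinα = 143.7 kN/m
Resisting = 9.3 + 191.7·tan32.1° = 9.3 + 120.2 = 129.6 kN/m
FS = 129.6 / 143.7 = 0.902

FS = 0.90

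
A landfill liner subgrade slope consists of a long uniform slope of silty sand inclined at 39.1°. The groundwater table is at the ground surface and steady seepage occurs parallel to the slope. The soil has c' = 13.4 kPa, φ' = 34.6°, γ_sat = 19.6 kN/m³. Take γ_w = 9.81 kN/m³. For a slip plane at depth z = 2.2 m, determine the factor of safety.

With seepage parallel to the slope and the water table at the surface, the effective normal stress on the slip plane uses the buoyant unit weight γ' = γ_sat − γ_w while the driving shear stress uses γ_sat:
FS = [c' + γ' z cos²β tanφ'] / [γ_sat z sinβ cosβ]
γ' = 19.6 − 9.81 = 9.79 kN/m³
Numerator = 13.4 + 9.79·2.2·cos²39.1°·tan34.6° = 13.4 + 9.79·2.2·0.6022·0.6899 = 22.348 kPa
Denominator = 19.6·2.2·sin39.1°·cos39.1° = 19.6·2.2·0.6307·0.7760 = 21.104 kPa
FS = 22.348 / 21.104 = 1.059

FS = 1.06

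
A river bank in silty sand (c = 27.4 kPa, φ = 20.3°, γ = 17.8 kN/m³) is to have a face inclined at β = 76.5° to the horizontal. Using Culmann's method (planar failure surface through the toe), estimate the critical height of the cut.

H_c = 12.66 m

Culmann's analysis gives the critical failure plane at α_cr = (β + φ)/2 = (76.5 + 20.3)/2 = 48.4°, and the critical height
H_c = (4c/γ) · sinβ cosφ / [1 − cos(β − φ)]
    = (4·27.4/17.8) · sin76.5°·cos20.3° / [1 − cos(56.2°)]
    = 6.157 · 0.9724·0.9379 / [1 − 0.5563]
    = 6.157 · 0.9120 / 0.4437
    = 12.66 m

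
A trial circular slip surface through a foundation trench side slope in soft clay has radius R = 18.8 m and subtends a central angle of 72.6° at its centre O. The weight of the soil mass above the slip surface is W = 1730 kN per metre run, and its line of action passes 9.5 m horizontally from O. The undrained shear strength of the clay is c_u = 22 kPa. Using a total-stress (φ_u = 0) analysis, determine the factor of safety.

FS = 0.60

Taking moments about the centre O, the resisting moment is provided by the undrained shear strength acting along the arc:
Arc length L_a = R·θ = 18.8·(72.6°·π/180) = 18.8·1.2671 = 23.82 m
M_R = c_u·L_a·R = 22·23.82·18.8 = 9852.6 kN·m/m
M_D = W·d = 1730·9.5 = 16435.0 kN·m/m
FS = M_R / M_D = 9852.6 / 16435.0 = 0.599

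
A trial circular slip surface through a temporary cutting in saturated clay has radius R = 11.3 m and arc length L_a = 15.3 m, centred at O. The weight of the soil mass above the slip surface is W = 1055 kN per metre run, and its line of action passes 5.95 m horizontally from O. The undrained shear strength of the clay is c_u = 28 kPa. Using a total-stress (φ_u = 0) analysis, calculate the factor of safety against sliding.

FS = 0.77

Taking moments about the centre O, the resisting moment is provided by the undrained shear strength acting along the arc:
M_R = c_u·L_a·R = 28·15.30·11.3 = 4840.9 kN·m/m
M_D = W·d = 1055·5.95 = 6277.2 kN·m/m
FS = M_R / M_D = 4840.9 / 6277.2 = 0.771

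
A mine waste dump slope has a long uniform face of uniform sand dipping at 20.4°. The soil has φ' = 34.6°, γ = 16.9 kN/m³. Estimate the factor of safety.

FS = 1.85

For a dry cohesionless infinite slope the factor of safety is FS = tanφ' / tanβ.
FS = tan34.6° / tan20.4° = 0.6899 / 0.3719 = 1.855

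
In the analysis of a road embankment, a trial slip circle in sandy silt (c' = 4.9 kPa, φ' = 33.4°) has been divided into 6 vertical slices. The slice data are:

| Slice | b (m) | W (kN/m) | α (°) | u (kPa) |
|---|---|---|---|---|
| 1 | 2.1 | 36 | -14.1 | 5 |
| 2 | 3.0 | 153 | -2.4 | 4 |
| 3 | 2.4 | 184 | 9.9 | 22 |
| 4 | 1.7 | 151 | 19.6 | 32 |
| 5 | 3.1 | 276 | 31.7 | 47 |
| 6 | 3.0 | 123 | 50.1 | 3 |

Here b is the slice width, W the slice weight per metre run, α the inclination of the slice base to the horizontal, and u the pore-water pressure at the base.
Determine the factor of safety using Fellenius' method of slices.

Ordinary method of slices: FS = Σ[c'·Δl_i + (W_i cosα_i − u_i·Δl_i)·tanφ'] / Σ W_i sinα_i, with Δl_i = b_i / cosα_i.
Slice 1: Δl = 2.1/cos(-14.1°) = 2.165 m; N'_1 = 36·cos(-14.1°) − 5·2.165 = 24.1; c'Δl = 10.61; W sinα = -8.8
Slice 2: Δl = 3.0/cos(-2.4°) = 3.003 m; N'_2 = 153·cos(-2.4°) − 4·3.003 = 140.9; c'Δl = 14.71; W sinα = -6.4
Slice 3: Δl = 2.4/cos9.9° = 2.436 m; N'_3 = 184·cos9.9° − 22·2.436 = 127.7; c'Δl = 11.94; W sinα = 31.6
Slice 4: Δl = 1.7/cos19.6° = 1.805 m; N'_4 = 151·cos19.6° − 32·1.805 = 84.5; c'Δl = 8.84; W sinα = 50.7
Slice 5: Δl = 3.1/cos31.7° = 3.644 m; N'_5 = 276·cos31.7° − 47·3.644 = 63.6; c'Δl = 17.85; W sinα = 145.0
Slice 6: Δl = 3.0/cos50.1° = 4.677 m; N'_6 = 123·cos50.1° − 3·4.677 = 64.9; c'Δl = 22.92; W sinα = 94.4
Σc'Δl = 86.9 kN/m; ΣN' = 505.6 kN/m; ΣW sinα = 306.5 kN/m
Resisting = 86.9 + 505.6·tan33.4° = 86.9 + 333.4 = 420.2 kN/m
FS = 420.2 / 306.5 = 1.371

FS = 1.37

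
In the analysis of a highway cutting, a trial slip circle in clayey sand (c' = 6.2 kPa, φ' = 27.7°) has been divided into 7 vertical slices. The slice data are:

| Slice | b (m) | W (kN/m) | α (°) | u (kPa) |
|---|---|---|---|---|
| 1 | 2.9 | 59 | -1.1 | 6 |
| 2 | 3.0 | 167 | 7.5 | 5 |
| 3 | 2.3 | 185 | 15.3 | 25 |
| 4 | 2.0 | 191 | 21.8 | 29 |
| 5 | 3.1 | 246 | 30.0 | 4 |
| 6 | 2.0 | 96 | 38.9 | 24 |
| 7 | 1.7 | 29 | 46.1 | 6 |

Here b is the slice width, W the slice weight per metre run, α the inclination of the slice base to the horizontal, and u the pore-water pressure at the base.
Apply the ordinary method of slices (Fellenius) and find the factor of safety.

FS = 1.32

Ordinary method of slices: FS = Σ[c'·Δl_i + (W_i cosα_i − u_i·Δl_i)·tanφ'] / Σ W_i sinα_i, with Δl_i = b_i / cosα_i.
Slice 1: Δl = 2.9/cos(-1.1°) = 2.901 m; N'_1 = 59·cos(-1.1°) − 6·2.901 = 41.6; c'Δl = 17.98; W sinα = -1.1
Slice 2: Δl = 3.0/cos7.5° = 3.026 m; N'_2 = 167·cos7.5° − 5·3.026 = 150.4; c'Δl = 18.76; W sinα = 21.8
Slice 3: Δl = 2.3/cos15.3° = 2.385 m; N'_3 = 185·cos15.3° − 25·2.385 = 118.8; c'Δl = 14.78; W sinα = 48.8
Slice 4: Δl = 2.0/cos21.8° = 2.154 m; N'_4 = 191·cos21.8° − 29·2.154 = 114.9; c'Δl = 13.36; W sinα = 70.9
Slice 5: Δl = 3.1/cos30.0° = 3.580 m; N'_5 = 246·cos30.0° − 4·3.580 = 198.7; c'Δl = 22.19; W sinα = 123.0
Slice 6: Δl = 2.0/cos38.9° = 2.570 m; N'_6 = 96·cos38.9° − 24·2.570 = 13.0; c'Δl = 15.93; W sinα = 60.3
Slice 7: Δl = 1.7/cos46.1° = 2.452 m; N'_7 = 29·cos46.1° − 6·2.452 = 5.4; c'Δl = 15.20; W sinα = 20.9
Σc'Δl = 118.2 kN/m; ΣN' = 642.9 kN/m; ΣW sinα = 344.6 kN/m
Resisting = 118.2 + 642.9·tan27.7° = 118.2 + 337.5 = 455.7 kN/m
FS = 455.7 / 344.6 = 1.323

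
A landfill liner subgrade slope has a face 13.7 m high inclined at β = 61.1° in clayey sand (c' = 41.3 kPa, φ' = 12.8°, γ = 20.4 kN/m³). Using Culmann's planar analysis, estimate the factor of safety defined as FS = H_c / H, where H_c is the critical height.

FS = 1.51

H_c = (4c'/γ) · sinβ cosφ' / [1 − cos(β − φ')]
    = (4·41.3/20.4) · sin61.1°·cos12.8° / [1 − cos48.3°]
    = 8.098 · 0.8537 / 0.3348 = 20.65 m
FS = H_c / H = 20.65 / 13.7 = 1.507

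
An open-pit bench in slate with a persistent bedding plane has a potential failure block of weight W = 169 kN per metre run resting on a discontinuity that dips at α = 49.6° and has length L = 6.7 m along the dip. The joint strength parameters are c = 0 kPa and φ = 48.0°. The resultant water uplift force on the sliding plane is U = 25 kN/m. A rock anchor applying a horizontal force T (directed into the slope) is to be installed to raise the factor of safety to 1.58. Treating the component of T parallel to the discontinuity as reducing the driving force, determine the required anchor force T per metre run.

Resolving forces along and normal to the sliding plane, with the horizontal anchor force T adding T·sinα to the effective normal force and T·cosα acting up the plane against the driving force:
FS = [cL + (W cosα − U + T sinα) tanφ] / [W sinα − T cosα]
Without the anchor: N' = 84.5 kN/m, driving T_d = 128.7 kN/m, resisting R = 0·6.7 + 84.5·tan48.0° = 93.9 kN/m, FS = 0.73.
Setting FS = 1.58 and solving for T:
1.58·(128.7 − T cos49.6°) = 93.9 + T sin49.6°·tan48.0°
T·(sin49.6°·tan48.0° + 1.58·cos49.6°) = 1.58·128.7 − 93.9
T·(0.7615·1.1106 + 1.58·0.6481) = 203.3 − 93.9 = 109.5
T·1.8698 = 109.5
T = 58.5 kN/m

T = 59 kN/m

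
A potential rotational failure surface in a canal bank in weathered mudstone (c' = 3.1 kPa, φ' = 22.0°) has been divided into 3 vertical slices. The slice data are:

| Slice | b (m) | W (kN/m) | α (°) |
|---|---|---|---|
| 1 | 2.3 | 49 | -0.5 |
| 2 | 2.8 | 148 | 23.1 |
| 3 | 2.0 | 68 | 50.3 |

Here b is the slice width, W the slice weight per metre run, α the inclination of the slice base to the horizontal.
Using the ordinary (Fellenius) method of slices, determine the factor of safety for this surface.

Ordinary method of slices: FS = Σ[c'·Δl_i + (W_i cosα_i)·tanφ'] / Σ W_i sinα_i, with Δl_i = b_i / cosα_i.
Slice 1: Δl = 2.3/cos(-0.5°) = 2.300 m; N'_1 = 49·cos(-0.5°) = 49.0; c'Δl = 7.13; W sinα = -0.4
Slice 2: Δl = 2.8/cos23.1° = 3.044 m; N'_2 = 148·cos23.1° = 136.1; c'Δl = 9.44; W sinα = 58.1
Slice 3: Δl = 2.0/cos50.3° = 3.131 m; N'_3 = 68·cos50.3° = 43.4; c'Δl = 9.71; W sinα = 52.3
Σc'Δl = 26.3 kN/m; ΣN' = 228.6 kN/m; ΣW sinα = 110.0 kN/m
Resisting = 26.3 + 228.6·tan22.0° = 26.3 + 92.3 = 118.6 kN/m
FS = 118.6 / 110.0 = 1.079

FS = 1.08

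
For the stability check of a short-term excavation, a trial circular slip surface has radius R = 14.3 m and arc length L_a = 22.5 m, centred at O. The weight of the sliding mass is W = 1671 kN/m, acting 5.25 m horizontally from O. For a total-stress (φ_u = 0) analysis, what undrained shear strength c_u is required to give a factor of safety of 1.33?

c_u = 36.3 kPa

FS = c_u·L_a·R / (W·d), so c_u = FS·W·d / (L_a·R).
c_u = 1.33·1671·5.25 / (22.50·14.3) = 11667.8 / 321.75 = 36.26 kPa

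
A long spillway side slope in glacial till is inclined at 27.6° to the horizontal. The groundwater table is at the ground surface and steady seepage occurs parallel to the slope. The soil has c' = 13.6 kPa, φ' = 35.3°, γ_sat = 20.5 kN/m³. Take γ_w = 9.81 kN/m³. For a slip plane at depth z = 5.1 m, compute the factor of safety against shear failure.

With seepage parallel to the slope and the water table at the surface, the effective normal stress on the slip plane uses the buoyant unit weight γ' = γ_sat − γ_w while the driving shear stress uses γ_sat:
FS = [c' + γ' z cos²β tanφ'] / [γ_sat z sinβ cosβ]
γ' = 20.5 − 9.81 = 10.69 kN/m³
Numerator = 13.6 + 10.69·5.1·cos²27.6°·tan35.3° = 13.6 + 10.69·5.1·0.7854·0.7080 = 43.916 kPa
Denominator = 20.5·5.1·sin27.6°·cos27.6° = 20.5·5.1·0.4633·0.8862 = 42.926 kPa
FS = 43.916 / 42.926 = 1.023

FS = 1.02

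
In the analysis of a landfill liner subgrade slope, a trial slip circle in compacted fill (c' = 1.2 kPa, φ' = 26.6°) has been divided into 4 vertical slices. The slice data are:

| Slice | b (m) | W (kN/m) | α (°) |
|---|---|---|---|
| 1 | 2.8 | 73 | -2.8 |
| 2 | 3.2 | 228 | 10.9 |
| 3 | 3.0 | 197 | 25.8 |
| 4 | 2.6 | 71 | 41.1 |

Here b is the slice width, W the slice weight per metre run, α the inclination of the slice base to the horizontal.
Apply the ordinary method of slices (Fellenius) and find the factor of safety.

FS = 1.63

Ordinary method of slices: FS = Σ[c'·Δl_i + (W_i cosα_i)·tanφ'] / Σ W_i sinα_i, with Δl_i = b_i / cosα_i.
Slice 1: Δl = 2.8/cos(-2.8°) = 2.803 m; N'_1 = 73·cos(-2.8°) = 72.9; c'Δl = 3.36; W sinα = -3.6
Slice 2: Δl = 3.2/cos10.9° = 3.259 m; N'_2 = 228·cos10.9° = 223.9; c'Δl = 3.91; W sinα = 43.1
Slice 3: Δl = 3.0/cos25.8° = 3.332 m; N'_3 = 197·cos25.8° = 177.4; c'Δl = 4.00; W sinα = 85.7
Slice 4: Δl = 2.6/cos41.1° = 3.450 m; N'_4 = 71·cos41.1° = 53.5; c'Δl = 4.14; W sinα = 46.7
Σc'Δl = 15.4 kN/m; ΣN' = 527.7 kN/m; ΣW sinα = 172.0 kN/m
Resisting = 15.4 + 527.7·tan26.6° = 15.4 + 264.2 = 279.6 kN/m
FS = 279.6 / 172.0 = 1.626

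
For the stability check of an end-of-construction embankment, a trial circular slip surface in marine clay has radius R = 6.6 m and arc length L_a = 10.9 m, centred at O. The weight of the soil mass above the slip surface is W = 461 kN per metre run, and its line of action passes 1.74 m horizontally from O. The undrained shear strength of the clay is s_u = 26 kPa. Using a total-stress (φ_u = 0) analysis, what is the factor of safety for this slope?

Taking moments about the centre O, the resisting moment is provided by the undrained shear strength acting along the arc:
M_R = s_u·L_a·R = 26·10.90·6.6 = 1870.4 kN·m/m
M_D = W·d = 461·1.74 = 802.1 kN·m/m
FS = M_R / M_D = 1870.4 / 802.1 = 2.332

FS = 2.33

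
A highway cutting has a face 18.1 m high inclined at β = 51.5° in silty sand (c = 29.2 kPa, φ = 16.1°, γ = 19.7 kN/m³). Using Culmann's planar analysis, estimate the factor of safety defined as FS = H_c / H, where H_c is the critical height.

H_c = (4c/γ) · sinβ cosφ / [1 − cos(β − φ)]
    = (4·29.2/19.7) · sin51.5°·cos16.1° / [1 − cos35.4°]
    = 5.929 · 0.7519 / 0.1849 = 24.11 m
FS = H_c / H = 24.11 / 18.1 = 1.332

FS = 1.33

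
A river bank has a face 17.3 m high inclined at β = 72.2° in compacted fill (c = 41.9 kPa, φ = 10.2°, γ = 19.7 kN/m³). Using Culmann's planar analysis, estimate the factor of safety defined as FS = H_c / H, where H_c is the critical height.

H_c = (4c/γ) · sinβ cosφ / [1 − cos(β − φ)]
    = (4·41.9/19.7) · sin72.2°·cos10.2° / [1 − cos62.0°]
    = 8.508 · 0.9371 / 0.5305 = 15.03 m
FS = H_c / H = 15.03 / 17.3 = 0.869

FS = 0.87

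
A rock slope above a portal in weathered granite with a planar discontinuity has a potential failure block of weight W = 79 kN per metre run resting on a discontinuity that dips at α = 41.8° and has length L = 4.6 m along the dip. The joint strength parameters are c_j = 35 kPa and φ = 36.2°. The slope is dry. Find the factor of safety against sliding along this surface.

FS = 3.88

Resolving the block weight along and normal to the plane and applying the Mohr–Coulomb strength on the joint:
N' = W cosα = 79·cos41.8° = 58.9 kN/m
Driving force T = W sinα = 79·sin41.8° = 52.7 kN/m
Resisting force R = c_j·L + N'·tanφ = 35·4.6 + 58.9·tan36.2° = 161.0 + 43.1 = 204.1 kN/m
FS = R / T = 204.1 / 52.7 = 3.876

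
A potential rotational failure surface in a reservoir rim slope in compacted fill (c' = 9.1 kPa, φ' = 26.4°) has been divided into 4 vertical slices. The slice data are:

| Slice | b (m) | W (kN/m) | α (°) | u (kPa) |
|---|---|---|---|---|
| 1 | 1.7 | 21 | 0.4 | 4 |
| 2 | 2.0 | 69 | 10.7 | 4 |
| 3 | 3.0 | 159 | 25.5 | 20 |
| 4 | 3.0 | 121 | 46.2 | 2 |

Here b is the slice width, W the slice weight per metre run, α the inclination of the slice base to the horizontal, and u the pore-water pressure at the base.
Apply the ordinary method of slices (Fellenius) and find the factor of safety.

FS = 1.28

Ordinary method of slices: FS = Σ[c'·Δl_i + (W_i cosα_i − u_i·Δl_i)·tanφ'] / Σ W_i sinα_i, with Δl_i = b_i / cosα_i.
Slice 1: Δl = 1.7/cos0.4° = 1.700 m; N'_1 = 21·cos0.4° − 4·1.700 = 14.2; c'Δl = 15.47; W sinα = 0.1
Slice 2: Δl = 2.0/cos10.7° = 2.035 m; N'_2 = 69·cos10.7° − 4·2.035 = 59.7; c'Δl = 18.52; W sinα = 12.8
Slice 3: Δl = 3.0/cos25.5° = 3.324 m; N'_3 = 159·cos25.5° − 20·3.324 = 77.0; c'Δl = 30.25; W sinα = 68.5
Slice 4: Δl = 3.0/cos46.2° = 4.334 m; N'_4 = 121·cos46.2° − 2·4.334 = 75.1; c'Δl = 39.44; W sinα = 87.3
Σc'Δl = 103.7 kN/m; ΣN' = 226.0 kN/m; ΣW sinα = 168.7 kN/m
Resisting = 103.7 + 226.0·tan26.4° = 103.7 + 112.2 = 215.9 kN/m
FS = 215.9 / 168.7 = 1.279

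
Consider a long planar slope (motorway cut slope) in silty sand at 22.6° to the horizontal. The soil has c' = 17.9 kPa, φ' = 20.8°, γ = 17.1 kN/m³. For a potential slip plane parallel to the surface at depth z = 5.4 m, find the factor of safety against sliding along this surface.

For an infinite slope with a slip plane parallel to the surface (no pore pressure): FS = [c' + γz cos²β tanφ'] / [γz sinβ cosβ].
γz = 17.1·5.4 = 92.34 kN/m²
Numerator = 17.9 + 92.34·cos²22.6°·tan20.8° = 17.9 + 92.34·0.8523·0.3799 = 47.796 kPa
Denominator = 92.34·sin22.6°·cos22.6° = 92.34·0.3843·0.9232 = 32.761 kPa
FS = 47.796 / 32.761 = 1.459

FS = 1.46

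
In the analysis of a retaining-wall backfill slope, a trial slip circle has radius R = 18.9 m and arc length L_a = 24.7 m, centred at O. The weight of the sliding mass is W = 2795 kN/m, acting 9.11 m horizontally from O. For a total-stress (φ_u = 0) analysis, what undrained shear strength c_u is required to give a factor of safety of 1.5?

FS = c_u·L_a·R / (W·d), so c_u = FS·W·d / (L_a·R).
c_u = 1.5·2795·9.11 / (24.70·18.9) = 38193.7 / 466.83 = 81.81 kPa

c_u = 81.8 kPa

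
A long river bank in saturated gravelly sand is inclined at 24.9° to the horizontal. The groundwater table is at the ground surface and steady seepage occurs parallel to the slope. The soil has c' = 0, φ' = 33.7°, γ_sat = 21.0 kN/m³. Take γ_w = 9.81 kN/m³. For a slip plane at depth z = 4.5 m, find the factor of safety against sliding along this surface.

FS = 0.77

With seepage parallel to the slope and the water table at the surface, the effective normal stress on the slip plane uses the buoyant unit weight γ' = γ_sat − γ_w while the driving shear stress uses γ_sat:
FS = [c' + γ' z cos²β tanφ'] / [γ_sat z sinβ cosβ]
(For c' = 0 this reduces to FS = (γ'/γ_sat)·tanφ'/tanβ.)
γ' = 21.0 − 9.81 = 11.19 kN/m³
Numerator = 0.0 + 11.19·4.5·cos²24.9°·tan33.7° = 0.0 + 11.19·4.5·0.8227·0.6669 = 27.629 kPa
Denominator = 21.0·4.5·sin24.9°·cos24.9° = 21.0·4.5·0.4210·0.9070 = 36.089 kPa
FS = 27.629 / 36.089 = 0.766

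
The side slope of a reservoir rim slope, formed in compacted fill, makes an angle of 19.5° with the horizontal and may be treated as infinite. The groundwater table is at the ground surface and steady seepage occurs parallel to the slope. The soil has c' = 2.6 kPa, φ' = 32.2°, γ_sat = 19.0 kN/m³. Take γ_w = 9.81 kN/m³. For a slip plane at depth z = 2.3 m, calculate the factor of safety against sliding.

FS = 1.05

With seepage parallel to the slope and the water table at the surface, the effective normal stress on the slip plane uses the buoyant unit weight γ' = γ_sat − γ_w while the driving shear stress uses γ_sat:
FS = [c' + γ' z cos²β tanφ'] / [γ_sat z sinβ cosβ]
γ' = 19.0 − 9.81 = 9.19 kN/m³
Numerator = 2.6 + 9.19·2.3·cos²19.5°·tan32.2° = 2.6 + 9.19·2.3·0.8886·0.6297 = 14.428 kPa
Denominator = 19.0·2.3·sin19.5°·cos19.5° = 19.0·2.3·0.3338·0.9426 = 13.751 kPa
FS = 14.428 / 13.751 = 1.049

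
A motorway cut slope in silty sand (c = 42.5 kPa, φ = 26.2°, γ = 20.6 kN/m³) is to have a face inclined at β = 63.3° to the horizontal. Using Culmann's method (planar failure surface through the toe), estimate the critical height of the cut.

Culmann's analysis gives the critical failure plane at α_cr = (β + φ)/2 = (63.3 + 26.2)/2 = 44.8°, and the critical height
H_c = (4c/γ) · sinβ cosφ / [1 − cos(β − φ)]
    = (4·42.5/20.6) · sin63.3°·cos26.2° / [1 − cos(37.1°)]
    = 8.252 · 0.8934·0.8973 / [1 − 0.7976]
    = 8.252 · 0.8016 / 0.2024
    = 32.68 m

H_c = 32.68 m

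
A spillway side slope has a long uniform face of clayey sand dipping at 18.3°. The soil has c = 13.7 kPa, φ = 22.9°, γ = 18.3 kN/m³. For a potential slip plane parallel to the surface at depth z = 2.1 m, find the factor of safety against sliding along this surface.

FS = 2.47

For an infinite slope with a slip plane parallel to the surface (no pore pressure): FS = [c + γz cos²β tanφ] / [γz sinβ cosβ].
γz = 18.3·2.1 = 38.43 kN/m²
Numerator = 13.7 + 38.43·cos²18.3°·tan22.9° = 13.7 + 38.43·0.9014·0.4224 = 28.333 kPa
Denominator = 38.43·sin18.3°·cos18.3° = 38.43·0.3140·0.9494 = 11.456 kPa
FS = 28.333 / 11.456 = 2.473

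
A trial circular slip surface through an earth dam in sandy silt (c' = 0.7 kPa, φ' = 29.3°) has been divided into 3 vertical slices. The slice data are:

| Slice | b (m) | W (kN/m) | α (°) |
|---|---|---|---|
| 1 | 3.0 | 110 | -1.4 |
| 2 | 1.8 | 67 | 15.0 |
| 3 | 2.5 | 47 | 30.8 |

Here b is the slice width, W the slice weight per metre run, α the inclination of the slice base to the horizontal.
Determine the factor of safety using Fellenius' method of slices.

FS = 3.26

Ordinary method of slices: FS = Σ[c'·Δl_i + (W_i cosα_i)·tanφ'] / Σ W_i sinα_i, with Δl_i = b_i / cosα_i.
Slice 1: Δl = 3.0/cos(-1.4°) = 3.001 m; N'_1 = 110·cos(-1.4°) = 110.0; c'Δl = 2.10; W sinα = -2.7
Slice 2: Δl = 1.8/cos15.0° = 1.863 m; N'_2 = 67·cos15.0° = 64.7; c'Δl = 1.30; W sinα = 17.3
Slice 3: Δl = 2.5/cos30.8° = 2.910 m; N'_3 = 47·cos30.8° = 40.4; c'Δl = 2.04; W sinα = 24.1
Σc'Δl = 5.4 kN/m; ΣN' = 215.1 kN/m; ΣW sinα = 38.7 kN/m
Resisting = 5.4 + 215.1·tan29.3° = 5.4 + 120.7 = 126.1 kN/m
FS = 126.1 / 38.7 = 3.257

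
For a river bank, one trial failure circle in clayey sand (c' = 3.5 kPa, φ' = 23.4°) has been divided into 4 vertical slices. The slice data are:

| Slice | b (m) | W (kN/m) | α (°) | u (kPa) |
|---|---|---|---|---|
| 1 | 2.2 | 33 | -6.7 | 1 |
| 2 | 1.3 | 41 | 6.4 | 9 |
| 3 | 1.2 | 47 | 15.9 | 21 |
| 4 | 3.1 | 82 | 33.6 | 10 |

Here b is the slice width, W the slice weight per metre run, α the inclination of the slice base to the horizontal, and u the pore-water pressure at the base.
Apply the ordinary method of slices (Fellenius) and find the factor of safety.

Ordinary method of slices: FS = Σ[c'·Δl_i + (W_i cosα_i − u_i·Δl_i)·tanφ'] / Σ W_i sinα_i, with Δl_i = b_i / cosα_i.
Slice 1: Δl = 2.2/cos(-6.7°) = 2.215 m; N'_1 = 33·cos(-6.7°) − 1·2.215 = 30.6; c'Δl = 7.75; W sinα = -3.9
Slice 2: Δl = 1.3/cos6.4° = 1.308 m; N'_2 = 41·cos6.4° − 9·1.308 = 29.0; c'Δl = 4.58; W sinα = 4.6
Slice 3: Δl = 1.2/cos15.9° = 1.248 m; N'_3 = 47·cos15.9° − 21·1.248 = 19.0; c'Δl = 4.37; W sinα = 12.9
Slice 4: Δl = 3.1/cos33.6° = 3.722 m; N'_4 = 82·cos33.6° − 10·3.722 = 31.1; c'Δl = 13.03; W sinα = 45.4
Σc'Δl = 29.7 kN/m; ΣN' = 109.6 kN/m; ΣW sinα = 59.0 kN/m
Resisting = 29.7 + 109.6·tan23.4° = 29.7 + 47.4 = 77.2 kN/m
FS = 77.2 / 59.0 = 1.308

FS = 1.31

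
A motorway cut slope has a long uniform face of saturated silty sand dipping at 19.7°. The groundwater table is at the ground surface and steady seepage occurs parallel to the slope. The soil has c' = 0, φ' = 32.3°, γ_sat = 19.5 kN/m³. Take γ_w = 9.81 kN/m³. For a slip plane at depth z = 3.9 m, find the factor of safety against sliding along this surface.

With seepage parallel to the slope and the water table at the surface, the effective normal stress on the slip plane uses the buoyant unit weight γ' = γ_sat − γ_w while the driving shear stress uses γ_sat:
FS = [c' + γ' z cos²β tanφ'] / [γ_sat z sinβ cosβ]
(For c' = 0 this reduces to FS = (γ'/γ_sat)·tanφ'/tanβ.)
γ' = 19.5 − 9.81 = 9.69 kN/m³
Numerator = 0.0 + 9.69·3.9·cos²19.7°·tan32.3° = 0.0 + 9.69·3.9·0.8864·0.6322 = 21.176 kPa
Denominator = 19.5·3.9·sin19.7°·cos19.7° = 19.5·3.9·0.3371·0.9415 = 24.136 kPa
FS = 21.176 / 24.136 = 0.877

FS = 0.88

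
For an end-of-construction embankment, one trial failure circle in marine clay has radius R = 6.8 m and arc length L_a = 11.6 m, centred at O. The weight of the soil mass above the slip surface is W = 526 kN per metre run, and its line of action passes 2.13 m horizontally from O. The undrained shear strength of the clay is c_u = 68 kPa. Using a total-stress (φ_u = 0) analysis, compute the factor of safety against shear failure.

FS = 4.79

Taking moments about the centre O, the resisting moment is provided by the undrained shear strength acting along the arc:
M_R = c_u·L_a·R = 68·11.60·6.8 = 5363.8 kN·m/m
M_D = W·d = 526·2.13 = 1120.4 kN·m/m
FS = M_R / M_D = 5363.8 / 1120.4 = 4.788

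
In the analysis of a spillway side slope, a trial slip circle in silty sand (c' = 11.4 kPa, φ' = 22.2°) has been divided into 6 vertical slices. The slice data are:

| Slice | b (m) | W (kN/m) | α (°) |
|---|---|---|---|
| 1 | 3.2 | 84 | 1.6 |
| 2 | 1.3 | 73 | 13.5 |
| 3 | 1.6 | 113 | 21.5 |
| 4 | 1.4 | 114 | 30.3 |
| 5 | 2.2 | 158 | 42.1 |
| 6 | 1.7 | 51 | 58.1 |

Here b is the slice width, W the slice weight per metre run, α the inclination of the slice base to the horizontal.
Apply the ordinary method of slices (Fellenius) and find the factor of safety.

FS = 1.37

Ordinary method of slices: FS = Σ[c'·Δl_i + (W_i cosα_i)·tanφ'] / Σ W_i sinα_i, with Δl_i = b_i / cosα_i.
Slice 1: Δl = 3.2/cos1.6° = 3.201 m; N'_1 = 84·cos1.6° = 84.0; c'Δl = 36.49; W sinα = 2.3
Slice 2: Δl = 1.3/cos13.5° = 1.337 m; N'_2 = 73·cos13.5° = 71.0; c'Δl = 15.24; W sinα = 17.0
Slice 3: Δl = 1.6/cos21.5° = 1.720 m; N'_3 = 113·cos21.5° = 105.1; c'Δl = 19.60; W sinα = 41.4
Slice 4: Δl = 1.4/cos30.3° = 1.622 m; N'_4 = 114·cos30.3° = 98.4; c'Δl = 18.49; W sinα = 57.5
Slice 5: Δl = 2.2/cos42.1° = 2.965 m; N'_5 = 158·cos42.1° = 117.2; c'Δl = 33.80; W sinα = 105.9
Slice 6: Δl = 1.7/cos58.1° = 3.217 m; N'_6 = 51·cos58.1° = 27.0; c'Δl = 36.67; W sinα = 43.3
Σc'Δl = 160.3 kN/m; ΣN' = 502.7 kN/m; ΣW sinα = 267.5 kN/m
Resisting = 160.3 + 502.7·tan22.2° = 160.3 + 205.1 = 365.4 kN/m
FS = 365.4 / 267.5 = 1.366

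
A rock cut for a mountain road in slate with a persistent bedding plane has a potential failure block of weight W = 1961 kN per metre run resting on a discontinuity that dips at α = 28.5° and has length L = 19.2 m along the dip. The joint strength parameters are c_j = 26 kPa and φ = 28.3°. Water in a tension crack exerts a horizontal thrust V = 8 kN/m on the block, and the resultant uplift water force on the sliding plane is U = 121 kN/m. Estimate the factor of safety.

FS = 1.44

Resolving the block weight along and normal to the plane and applying the Mohr–Coulomb strength on the joint:
N' = W cosα − U − V sinα = 1961·cos28.5° − 121 − 8·sin28.5° = 1598.5 kN/m
Driving force T = W sinα + V cosα = 1961·sin28.5° + 8·cos28.5° = 942.7 kN/m
Resisting force R = c_j·L + N'·tanφ = 26·19.2 + 1598.5·tan28.3° = 499.2 + 860.7 = 1359.9 kN/m
FS = R / T = 1359.9 / 942.7 = 1.443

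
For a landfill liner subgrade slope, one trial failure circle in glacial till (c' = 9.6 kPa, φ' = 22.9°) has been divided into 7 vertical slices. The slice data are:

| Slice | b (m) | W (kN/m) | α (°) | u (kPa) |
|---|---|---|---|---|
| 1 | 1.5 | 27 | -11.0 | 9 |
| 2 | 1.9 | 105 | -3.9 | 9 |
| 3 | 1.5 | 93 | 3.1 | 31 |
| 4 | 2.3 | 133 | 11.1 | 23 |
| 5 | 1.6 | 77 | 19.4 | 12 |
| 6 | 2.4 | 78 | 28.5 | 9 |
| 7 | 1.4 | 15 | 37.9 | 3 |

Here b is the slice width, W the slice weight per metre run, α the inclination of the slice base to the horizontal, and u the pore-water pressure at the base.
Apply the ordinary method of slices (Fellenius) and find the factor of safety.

Ordinary method of slices: FS = Σ[c'·Δl_i + (W_i cosα_i − u_i·Δl_i)·tanφ'] / Σ W_i sinα_i, with Δl_i = b_i / cosα_i.
Slice 1: Δl = 1.5/cos(-11.0°) = 1.528 m; N'_1 = 27·cos(-11.0°) − 9·1.528 = 12.8; c'Δl = 14.67; W sinα = -5.2
Slice 2: Δl = 1.9/cos(-3.9°) = 1.904 m; N'_2 = 105·cos(-3.9°) − 9·1.904 = 87.6; c'Δl = 18.28; W sinα = -7.1
Slice 3: Δl = 1.5/cos3.1° = 1.502 m; N'_3 = 93·cos3.1° − 31·1.502 = 46.3; c'Δl = 14.42; W sinα = 5.0
Slice 4: Δl = 2.3/cos11.1° = 2.344 m; N'_4 = 133·cos11.1° − 23·2.344 = 76.6; c'Δl = 22.50; W sinα = 25.6
Slice 5: Δl = 1.6/cos19.4° = 1.696 m; N'_5 = 77·cos19.4° − 12·1.696 = 52.3; c'Δl = 16.28; W sinα = 25.6
Slice 6: Δl = 2.4/cos28.5° = 2.731 m; N'_6 = 78·cos28.5° − 9·2.731 = 44.0; c'Δl = 26.22; W sinα = 37.2
Slice 7: Δl = 1.4/cos37.9° = 1.774 m; N'_7 = 15·cos37.9° − 3·1.774 = 6.5; c'Δl = 17.03; W sinα = 9.2
Σc'Δl = 129.4 kN/m; ΣN' = 326.0 kN/m; ΣW sinα = 90.4 kN/m
Resisting = 129.4 + 326.0·tan22.9° = 129.4 + 137.7 = 267.1 kN/m
FS = 267.1 / 90.4 = 2.957

FS = 2.96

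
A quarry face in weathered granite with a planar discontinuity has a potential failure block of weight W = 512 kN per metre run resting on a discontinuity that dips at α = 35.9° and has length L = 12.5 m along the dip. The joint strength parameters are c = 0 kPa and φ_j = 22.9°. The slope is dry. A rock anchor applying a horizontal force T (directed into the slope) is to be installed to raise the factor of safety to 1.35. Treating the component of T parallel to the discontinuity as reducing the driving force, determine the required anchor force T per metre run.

Resolving forces along and normal to the sliding plane, with the horizontal anchor force T adding T·sinα to the effective normal force and T·cosα acting up the plane against the driving force:
FS = [cL + (W cosα + T sinα) tanφ_j] / [W sinα − T cosα]
Without the anchor: N' = 414.7 kN/m, driving T_d = 300.2 kN/m, resisting R = 0·12.5 + 414.7·tan22.9° = 175.2 kN/m, FS = 0.58.
Setting FS = 1.35 and solving for T:
1.35·(300.2 − T cos35.9°) = 175.2 + T sin35.9°·tan22.9°
T·(sin35.9°·tan22.9° + 1.35·cos35.9°) = 1.35·300.2 − 175.2
T·(0.5864·0.4224 + 1.35·0.8100) = 405.3 − 175.2 = 230.1
T·1.3412 = 230.1
T = 171.6 kN/m

T = 172 kN/m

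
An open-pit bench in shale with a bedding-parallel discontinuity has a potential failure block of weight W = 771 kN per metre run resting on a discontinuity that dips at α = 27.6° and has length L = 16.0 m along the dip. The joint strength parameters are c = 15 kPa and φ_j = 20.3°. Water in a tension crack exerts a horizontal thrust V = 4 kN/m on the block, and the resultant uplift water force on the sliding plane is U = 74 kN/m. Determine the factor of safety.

FS = 1.29

Resolving the block weight along and normal to the plane and applying the Mohr–Coulomb strength on the joint:
N' = W cosα − U − V sinα = 771·cos27.6° − 74 − 4·sin27.6° = 607.4 kN/m
Driving force T = W sinα + V cosα = 771·sin27.6° + 4·cos27.6° = 360.7 kN/m
Resisting force R = c·L + N'·tanφ_j = 15·16.0 + 607.4·tan20.3° = 240.0 + 224.7 = 464.7 kN/m
FS = R / T = 464.7 / 360.7 = 1.288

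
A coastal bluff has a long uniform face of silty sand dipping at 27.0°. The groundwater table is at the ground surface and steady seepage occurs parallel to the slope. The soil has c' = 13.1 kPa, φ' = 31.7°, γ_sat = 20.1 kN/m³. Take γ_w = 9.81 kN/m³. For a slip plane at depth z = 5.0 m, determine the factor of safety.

With seepage parallel to the slope and the water table at the surface, the effective normal stress on the slip plane uses the buoyant unit weight γ' = γ_sat − γ_w while the driving shear stress uses γ_sat:
FS = [c' + γ' z cos²β tanφ'] / [γ_sat z sinβ cosβ]
γ' = 20.1 − 9.81 = 10.29 kN/m³
Numerator = 13.1 + 10.29·5.0·cos²27.0°·tan31.7° = 13.1 + 10.29·5.0·0.7939·0.6176 = 38.327 kPa
Denominator = 20.1·5.0·sin27.0°·cos27.0° = 20.1·5.0·0.4540·0.8910 = 40.653 kPa
FS = 38.327 / 40.653 = 0.943

FS = 0.94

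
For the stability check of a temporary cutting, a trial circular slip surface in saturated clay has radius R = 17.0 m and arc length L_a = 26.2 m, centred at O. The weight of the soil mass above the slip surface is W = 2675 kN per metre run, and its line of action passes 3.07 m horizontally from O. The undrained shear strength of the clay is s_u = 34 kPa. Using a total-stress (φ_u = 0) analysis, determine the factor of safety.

Taking moments about the centre O, the resisting moment is provided by the undrained shear strength acting along the arc:
M_R = s_u·L_a·R = 34·26.20·17.0 = 15143.6 kN·m/m
M_D = W·d = 2675·3.07 = 8212.2 kN·m/m
FS = M_R / M_D = 15143.6 / 8212.2 = 1.844

FS = 1.84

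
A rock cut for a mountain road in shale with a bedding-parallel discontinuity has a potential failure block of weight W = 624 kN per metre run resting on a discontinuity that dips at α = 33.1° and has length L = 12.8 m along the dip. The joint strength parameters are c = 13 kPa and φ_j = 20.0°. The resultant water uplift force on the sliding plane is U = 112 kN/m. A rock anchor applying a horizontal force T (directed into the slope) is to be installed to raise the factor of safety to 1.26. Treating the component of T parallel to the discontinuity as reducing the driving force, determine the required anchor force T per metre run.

Resolving forces along and normal to the sliding plane, with the horizontal anchor force T adding T·sinα to the effective normal force and T·cosα acting up the plane against the driving force:
FS = [cL + (W cosα − U + T sinα) tanφ_j] / [W sinα − T cosα]
Without the anchor: N' = 410.7 kN/m, driving T_d = 340.8 kN/m, resisting R = 13·12.8 + 410.7·tan20.0° = 315.9 kN/m, FS = 0.93.
Setting FS = 1.26 and solving for T:
1.26·(340.8 − T cos33.1°) = 315.9 + T sin33.1°·tan20.0°
T·(sin33.1°·tan20.0° + 1.26·cos33.1°) = 1.26·340.8 − 315.9
T·(0.5461·0.3640 + 1.26·0.8377) = 429.4 − 315.9 = 113.5
T·1.2543 = 113.5
T = 90.5 kN/m

T = 90 kN/m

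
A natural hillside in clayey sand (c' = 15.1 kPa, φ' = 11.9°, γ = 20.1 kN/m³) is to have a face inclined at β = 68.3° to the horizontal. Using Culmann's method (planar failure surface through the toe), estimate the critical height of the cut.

H_c = 6.12 m

Culmann's analysis gives the critical failure plane at α_cr = (β + φ')/2 = (68.3 + 11.9)/2 = 40.1°, and the critical height
H_c = (4c'/γ) · sinβ cosφ' / [1 − cos(β − φ')]
    = (4·15.1/20.1) · sin68.3°·cos11.9° / [1 − cos(56.4°)]
    = 3.005 · 0.9291·0.9785 / [1 − 0.5534]
    = 3.005 · 0.9092 / 0.4466
    = 6.12 m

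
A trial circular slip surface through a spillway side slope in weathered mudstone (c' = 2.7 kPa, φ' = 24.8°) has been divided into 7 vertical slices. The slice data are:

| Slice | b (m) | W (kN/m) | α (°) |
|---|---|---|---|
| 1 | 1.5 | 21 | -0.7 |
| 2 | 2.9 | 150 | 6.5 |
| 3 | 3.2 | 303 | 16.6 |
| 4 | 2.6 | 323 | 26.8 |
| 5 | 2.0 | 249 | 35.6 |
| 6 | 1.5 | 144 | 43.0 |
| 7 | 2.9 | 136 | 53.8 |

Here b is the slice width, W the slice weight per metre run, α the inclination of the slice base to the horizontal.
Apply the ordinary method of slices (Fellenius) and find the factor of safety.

FS = 0.96

Ordinary method of slices: FS = Σ[c'·Δl_i + (W_i cosα_i)·tanφ'] / Σ W_i sinα_i, with Δl_i = b_i / cosα_i.
Slice 1: Δl = 1.5/cos(-0.7°) = 1.500 m; N'_1 = 21·cos(-0.7°) = 21.0; c'Δl = 4.05; W sinα = -0.3
Slice 2: Δl = 2.9/cos6.5° = 2.919 m; N'_2 = 150·cos6.5° = 149.0; c'Δl = 7.88; W sinα = 17.0
Slice 3: Δl = 3.2/cos16.6° = 3.339 m; N'_3 = 303·cos16.6° = 290.4; c'Δl = 9.02; W sinα = 86.6
Slice 4: Δl = 2.6/cos26.8° = 2.913 m; N'_4 = 323·cos26.8° = 288.3; c'Δl = 7.86; W sinα = 145.6
Slice 5: Δl = 2.0/cos35.6° = 2.460 m; N'_5 = 249·cos35.6° = 202.5; c'Δl = 6.64; W sinα = 144.9
Slice 6: Δl = 1.5/cos43.0° = 2.051 m; N'_6 = 144·cos43.0° = 105.3; c'Δl = 5.54; W sinα = 98.2
Slice 7: Δl = 2.9/cos53.8° = 4.910 m; N'_7 = 136·cos53.8° = 80.3; c'Δl = 13.26; W sinα = 109.7
Σc'Δl = 54.2 kN/m; ΣN' = 1136.8 kN/m; ΣW sinα = 601.8 kN/m
Resisting = 54.2 + 1136.8·tan24.8° = 54.2 + 525.3 = 579.5 kN/m
FS = 579.5 / 601.8 = 0.963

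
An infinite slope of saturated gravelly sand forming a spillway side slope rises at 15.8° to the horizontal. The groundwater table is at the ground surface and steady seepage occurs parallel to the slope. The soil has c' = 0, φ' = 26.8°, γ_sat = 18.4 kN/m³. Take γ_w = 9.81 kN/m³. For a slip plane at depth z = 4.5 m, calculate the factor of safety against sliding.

FS = 0.83

With seepage parallel to the slope and the water table at the surface, the effective normal stress on the slip plane uses the buoyant unit weight γ' = γ_sat − γ_w while the driving shear stress uses γ_sat:
FS = [c' + γ' z cos²β tanφ'] / [γ_sat z sinβ cosβ]
(For c' = 0 this reduces to FS = (γ'/γ_sat)·tanφ'/tanβ.)
γ' = 18.4 − 9.81 = 8.59 kN/m³
Numerator = 0.0 + 8.59·4.5·cos²15.8°·tan26.8° = 0.0 + 8.59·4.5·0.9259·0.5051 = 18.078 kPa
Denominator = 18.4·4.5·sin15.8°·cos15.8° = 18.4·4.5·0.2723·0.9622 = 21.693 kPa
FS = 18.078 / 21.693 = 0.833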